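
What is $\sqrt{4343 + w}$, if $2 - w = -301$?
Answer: $\sqrt{4646} \approx 68.162$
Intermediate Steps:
$w = 303$ ($w = 2 - -301 = 2 + 301 = 303$)
$\sqrt{4343 + w} = \sqrt{4343 + 303} = \sqrt{4646}$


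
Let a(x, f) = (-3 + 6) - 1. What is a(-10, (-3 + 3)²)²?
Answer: 4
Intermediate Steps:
a(x, f) = 2 (a(x, f) = 3 - 1 = 2)
a(-10, (-3 + 3)²)² = 2² = 4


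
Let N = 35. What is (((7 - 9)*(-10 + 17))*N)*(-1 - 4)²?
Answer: -12250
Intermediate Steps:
(((7 - 9)*(-10 + 17))*N)*(-1 - 4)² = (((7 - 9)*(-10 + 17))*35)*(-1 - 4)² = (-2*7*35)*(-5)² = -14*35*25 = -490*25 = -12250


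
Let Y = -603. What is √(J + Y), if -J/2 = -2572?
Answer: √4541 ≈ 67.387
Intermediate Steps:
J = 5144 (J = -2*(-2572) = 5144)
√(J + Y) = √(5144 - 603) = √4541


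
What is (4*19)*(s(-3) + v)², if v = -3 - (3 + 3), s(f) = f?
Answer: 10944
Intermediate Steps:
v = -9 (v = -3 - 1*6 = -3 - 6 = -9)
(4*19)*(s(-3) + v)² = (4*19)*(-3 - 9)² = 76*(-12)² = 76*144 = 10944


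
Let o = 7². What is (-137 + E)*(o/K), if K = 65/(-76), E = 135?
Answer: 7448/65 ≈ 114.58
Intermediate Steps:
o = 49
K = -65/76 (K = 65*(-1/76) = -65/76 ≈ -0.85526)
(-137 + E)*(o/K) = (-137 + 135)*(49/(-65/76)) = -98*(-76)/65 = -2*(-3724/65) = 7448/65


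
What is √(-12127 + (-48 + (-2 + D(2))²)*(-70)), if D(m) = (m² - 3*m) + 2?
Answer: I*√9047 ≈ 95.116*I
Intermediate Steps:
D(m) = 2 + m² - 3*m
√(-12127 + (-48 + (-2 + D(2))²)*(-70)) = √(-12127 + (-48 + (-2 + (2 + 2² - 3*2))²)*(-70)) = √(-12127 + (-48 + (-2 + (2 + 4 - 6))²)*(-70)) = √(-12127 + (-48 + (-2 + 0)²)*(-70)) = √(-12127 + (-48 + (-2)²)*(-70)) = √(-12127 + (-48 + 4)*(-70)) = √(-12127 - 44*(-70)) = √(-12127 + 3080) = √(-9047) = I*√9047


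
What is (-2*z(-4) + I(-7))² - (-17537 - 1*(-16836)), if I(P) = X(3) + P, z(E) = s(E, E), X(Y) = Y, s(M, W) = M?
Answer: 717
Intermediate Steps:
z(E) = E
I(P) = 3 + P
(-2*z(-4) + I(-7))² - (-17537 - 1*(-16836)) = (-2*(-4) + (3 - 7))² - (-17537 - 1*(-16836)) = (8 - 4)² - (-17537 + 16836) = 4² - 1*(-701) = 16 + 701 = 717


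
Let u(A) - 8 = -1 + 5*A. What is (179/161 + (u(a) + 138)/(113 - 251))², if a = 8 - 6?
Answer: 121/933156 ≈ 0.00012967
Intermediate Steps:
a = 2
u(A) = 7 + 5*A (u(A) = 8 + (-1 + 5*A) = 7 + 5*A)
(179/161 + (u(a) + 138)/(113 - 251))² = (179/161 + ((7 + 5*2) + 138)/(113 - 251))² = (179*(1/161) + ((7 + 10) + 138)/(-138))² = (179/161 + (17 + 138)*(-1/138))² = (179/161 + 155*(-1/138))² = (179/161 - 155/138)² = (-11/966)² = 121/933156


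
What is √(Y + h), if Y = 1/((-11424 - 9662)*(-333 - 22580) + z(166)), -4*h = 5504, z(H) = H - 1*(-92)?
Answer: 5*I*√802992004507923466/120785944 ≈ 37.094*I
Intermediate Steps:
z(H) = 92 + H (z(H) = H + 92 = 92 + H)
h = -1376 (h = -¼*5504 = -1376)
Y = 1/483143776 (Y = 1/((-11424 - 9662)*(-333 - 22580) + (92 + 166)) = 1/(-21086*(-22913) + 258) = 1/(483143518 + 258) = 1/483143776 ≈ 2.0698e-9)
√(Y + h) = √(1/483143776 - 1376) = √(-664805835775/483143776) = 5*I*√802992004507923466/120785944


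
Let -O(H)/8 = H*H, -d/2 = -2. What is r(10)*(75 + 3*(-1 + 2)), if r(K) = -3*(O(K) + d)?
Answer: 186264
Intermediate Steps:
d = 4 (d = -2*(-2) = 4)
O(H) = -8*H² (O(H) = -8*H*H = -8*H²)
r(K) = -12 + 24*K² (r(K) = -3*(-8*K² + 4) = -3*(4 - 8*K²) = -12 + 24*K²)
r(10)*(75 + 3*(-1 + 2)) = (-12 + 24*10²)*(75 + 3*(-1 + 2)) = (-12 + 24*100)*(75 + 3*1) = (-12 + 2400)*(75 + 3) = 2388*78 = 186264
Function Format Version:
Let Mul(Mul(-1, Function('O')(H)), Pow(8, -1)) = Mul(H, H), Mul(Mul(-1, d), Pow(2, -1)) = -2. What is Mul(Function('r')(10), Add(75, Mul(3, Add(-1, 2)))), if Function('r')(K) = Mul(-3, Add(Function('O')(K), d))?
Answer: 186264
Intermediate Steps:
d = 4 (d = Mul(-2, -2) = 4)
Function('O')(H) = Mul(-8, Pow(H, 2)) (Function('O')(H) = Mul(-8, Mul(H, H)) = Mul(-8, Pow(H, 2)))
Function('r')(K) = Add(-12, Mul(24, Pow(K, 2))) (Function('r')(K) = Mul(-3, Add(Mul(-8, Pow(K, 2)), 4)) = Mul(-3, Add(4, Mul(-8, Pow(K, 2)))) = Add(-12, Mul(24, Pow(K, 2))))
Mul(Function('r')(10), Add(75, Mul(3, Add(-1, 2)))) = Mul(Add(-12, Mul(24, Pow(10, 2))), Add(75, Mul(3, Add(-1, 2)))) = Mul(Add(-12, Mul(24, 100)), Add(75, Mul(3, 1))) = Mul(Add(-12, 2400), Add(75, 3)) = Mul(2388, 78) = 186264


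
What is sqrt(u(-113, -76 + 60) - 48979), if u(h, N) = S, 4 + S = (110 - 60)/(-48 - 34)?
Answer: 2*I*sqrt(20585362)/41 ≈ 221.32*I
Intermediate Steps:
S = -189/41 (S = -4 + (110 - 60)/(-48 - 34) = -4 + 50/(-82) = -4 + 50*(-1/82) = -4 - 25/41 = -189/41 ≈ -4.6098)
u(h, N) = -189/41
sqrt(u(-113, -76 + 60) - 48979) = sqrt(-189/41 - 48979) = sqrt(-2008328/41) = 2*I*sqrt(20585362)/41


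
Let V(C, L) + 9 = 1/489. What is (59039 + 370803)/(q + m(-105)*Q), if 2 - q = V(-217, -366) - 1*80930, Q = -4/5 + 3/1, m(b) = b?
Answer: 210192738/39467189 ≈ 5.3258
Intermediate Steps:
V(C, L) = -4400/489 (V(C, L) = -9 + 1/489 = -4400/489)
Q = 11/5 (Q = -4*1/5 + 3*1 = -4/5 + 3 = 11/5 ≈ 2.2000)
q = 39580148/489 (q = 2 - (-4400/489 - 1*80930) = 2 - (-4400/489 - 80930) = 2 - 1*(-39579170/489) = 2 + 39579170/489 = 39580148/489 ≈ 80941.)
(59039 + 370803)/(q + m(-105)*Q) = (59039 + 370803)/(39580148/489 - 105*11/5) = 429842/(39580148/489 - 231) = 429842/(39467189/489) = 429842*(489/39467189) = 210192738/39467189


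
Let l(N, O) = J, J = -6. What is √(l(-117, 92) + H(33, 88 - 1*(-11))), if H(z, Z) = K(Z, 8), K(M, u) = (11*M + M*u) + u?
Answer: √1883 ≈ 43.394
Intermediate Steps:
l(N, O) = -6
K(M, u) = u + 11*M + M*u
H(z, Z) = 8 + 19*Z (H(z, Z) = 8 + 11*Z + Z*8 = 8 + 11*Z + 8*Z = 8 + 19*Z)
√(l(-117, 92) + H(33, 88 - 1*(-11))) = √(-6 + (8 + 19*(88 - 1*(-11)))) = √(-6 + (8 + 19*(88 + 11))) = √(-6 + (8 + 19*99)) = √(-6 + (8 + 1881)) = √(-6 + 1889) = √1883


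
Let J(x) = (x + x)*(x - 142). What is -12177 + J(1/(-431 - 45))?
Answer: -1379440383/113288 ≈ -12176.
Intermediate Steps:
J(x) = 2*x*(-142 + x) (J(x) = (2*x)*(-142 + x) = 2*x*(-142 + x))
-12177 + J(1/(-431 - 45)) = -12177 + 2*(-142 + 1/(-431 - 45))/(-431 - 45) = -12177 + 2*(-142 + 1/(-476))/(-476) = -12177 + 2*(-1/476)*(-142 - 1/476) = -12177 + 2*(-1/476)*(-67593/476) = -12177 + 67593/113288 = -1379440383/113288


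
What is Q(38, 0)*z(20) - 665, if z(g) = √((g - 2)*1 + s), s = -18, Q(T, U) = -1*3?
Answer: -665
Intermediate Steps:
Q(T, U) = -3
z(g) = √(-20 + g) (z(g) = √((g - 2)*1 - 18) = √((-2 + g)*1 - 18) = √((-2 + g) - 18) = √(-20 + g))
Q(38, 0)*z(20) - 665 = -3*√(-20 + 20) - 665 = -3*√0 - 665 = -3*0 - 665 = 0 - 665 = -665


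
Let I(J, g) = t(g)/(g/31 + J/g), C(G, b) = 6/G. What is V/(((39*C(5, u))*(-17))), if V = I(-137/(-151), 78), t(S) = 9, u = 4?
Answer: -70215/15689827 ≈ -0.0044752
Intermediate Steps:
I(J, g) = 9/(g/31 + J/g)
V = 3286062/922931 (V = 279*78/(78**2 + 31*(-137/(-151))) = 279*78/(6084 + 31*(-137*(-1/151))) = 279*78/(6084 + 31*(137/151)) = 279*78/(6084 + 4247/151) = 279*78/(922931/151) = 279*78*(151/922931) = 3286062/922931 ≈ 3.5605)
V/(((39*C(5, u))*(-17))) = 3286062/(922931*(((39*(6/5))*(-17)))) = 3286062/(922931*(((234/5)*(-17)))) = 3286062/(922931*(-3978/5)) = (3286062/922931)*(-5/3978) = -70215/15689827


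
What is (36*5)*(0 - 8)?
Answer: -1440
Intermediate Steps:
(36*5)*(0 - 8) = 180*(-8) = -1440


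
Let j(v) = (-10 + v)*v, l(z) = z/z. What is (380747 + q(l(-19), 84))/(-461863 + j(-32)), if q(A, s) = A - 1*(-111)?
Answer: -380859/460519 ≈ -0.82702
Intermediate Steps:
l(z) = 1
j(v) = v*(-10 + v)
q(A, s) = 111 + A (q(A, s) = A + 111 = 111 + A)
(380747 + q(l(-19), 84))/(-461863 + j(-32)) = (380747 + (111 + 1))/(-461863 - 32*(-10 - 32)) = (380747 + 112)/(-461863 - 32*(-42)) = 380859/(-461863 + 1344) = 380859/(-460519) = 380859*(-1/460519) = -380859/460519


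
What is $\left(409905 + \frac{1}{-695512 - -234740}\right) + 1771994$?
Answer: $\frac{1005357966027}{460772} \approx 2.1819 \cdot 10^{6}$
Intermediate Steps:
$\left(409905 + \frac{1}{-695512 - -234740}\right) + 1771994 = \left(409905 + \frac{1}{-695512 + 234740}\right) + 1771994 = \left(409905 + \frac{1}{-460772}\right) + 1771994 = \left(409905 - \frac{1}{460772}\right) + 1771994 = \frac{188872746659}{460772} + 1771994 = \frac{1005357966027}{460772}$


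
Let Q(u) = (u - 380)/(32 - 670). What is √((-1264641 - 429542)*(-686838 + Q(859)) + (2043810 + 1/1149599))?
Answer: √5173263667955722076634379978/66676742 ≈ 1.0787e+6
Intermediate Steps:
Q(u) = 190/319 - u/638 (Q(u) = (-380 + u)/(-638) = (-380 + u)*(-1/638) = 190/319 - u/638)
√((-1264641 - 429542)*(-686838 + Q(859)) + (2043810 + 1/1149599)) = √((-1264641 - 429542)*(-686838 + (190/319 - 1/638*859)) + (2043810 + 1/1149599)) = √(-1694183*(-686838 + (190/319 - 859/638)) + (2043810 + 1/1149599)) = √(-1694183*(-686838 - 479/638) + 2349561932191/1149599) = √(-1694183*(-438203123/638) + 2349561932191/1149599) = √(742396281533509/638 + 2349561932191/1149599) = √(77587229261377559159/66676742) = √5173263667955722076634379978/66676742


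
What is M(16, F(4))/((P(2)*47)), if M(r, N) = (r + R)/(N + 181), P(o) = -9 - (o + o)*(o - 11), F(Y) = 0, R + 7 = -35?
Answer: -26/229689 ≈ -0.00011320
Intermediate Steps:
R = -42 (R = -7 - 35 = -42)
P(o) = -9 - 2*o*(-11 + o)
M(r, N) = (-42 + r)/(181 + N) (M(r, N) = (r - 42)/(N + 181) = (-42 + r)/(181 + N))
M(16, F(4))/((P(2)*47)) = ((-42 + 16)/(181 + 0))/(((-9 - 2*2**2 + 22*2)*47)) = (-26/181)/(((-9 - 2*4 + 44)*47)) = ((1/181)*(-26))/(((-9 - 8 + 44)*47)) = -26/(181*(27*47)) = -26/181/1269 = -26/181*1/1269 = -26/229689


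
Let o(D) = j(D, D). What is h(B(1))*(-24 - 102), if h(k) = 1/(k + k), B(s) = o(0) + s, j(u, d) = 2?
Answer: -21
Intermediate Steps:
o(D) = 2
B(s) = 2 + s
h(k) = 1/(2*k)
h(B(1))*(-24 - 102) = (1/(2*(2 + 1)))*(-24 - 102) = ((½)/3)*(-126) = ((½)*(⅓))*(-126) = (⅙)*(-126) = -21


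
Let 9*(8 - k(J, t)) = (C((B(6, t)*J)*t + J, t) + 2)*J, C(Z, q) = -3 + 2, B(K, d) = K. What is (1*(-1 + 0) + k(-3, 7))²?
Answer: 484/9 ≈ 53.778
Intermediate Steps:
C(Z, q) = -1
k(J, t) = 8 - J/9 (k(J, t) = 8 - (-1 + 2)*J/9 = 8 - J/9)
(1*(-1 + 0) + k(-3, 7))² = (1*(-1 + 0) + (8 - ⅑*(-3)))² = (1*(-1) + (8 + ⅓))² = (-1 + 25/3)² = (22/3)² = 484/9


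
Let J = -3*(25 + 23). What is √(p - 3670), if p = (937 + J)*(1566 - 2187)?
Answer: I*√496123 ≈ 704.36*I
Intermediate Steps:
J = -144 (J = -3*48 = -144)
p = -492453 (p = (937 - 144)*(1566 - 2187) = 793*(-621) = -492453)
√(p - 3670) = √(-492453 - 3670) = √(-496123) = I*√496123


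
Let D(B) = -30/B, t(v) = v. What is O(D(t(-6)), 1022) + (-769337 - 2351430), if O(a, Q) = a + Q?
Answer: -3119740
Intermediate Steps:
O(a, Q) = Q + a
O(D(t(-6)), 1022) + (-769337 - 2351430) = (1022 - 30/(-6)) + (-769337 - 2351430) = (1022 - 30*(-1/6)) - 3120767 = (1022 + 5) - 3120767 = 1027 - 3120767 = -3119740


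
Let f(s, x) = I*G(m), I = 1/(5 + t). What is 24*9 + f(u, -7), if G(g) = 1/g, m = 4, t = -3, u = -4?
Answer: 1729/8 ≈ 216.13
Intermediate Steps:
I = ½ (I = 1/(5 - 3) = 1/2 = ½ ≈ 0.50000)
G(g) = 1/g
f(s, x) = ⅛ (f(s, x) = (½)/4 = (½)*(¼) = ⅛)
24*9 + f(u, -7) = 24*9 + ⅛ = 216 + ⅛ = 1729/8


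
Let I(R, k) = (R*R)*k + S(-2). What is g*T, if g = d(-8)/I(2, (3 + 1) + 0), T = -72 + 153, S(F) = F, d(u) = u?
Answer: -324/7 ≈ -46.286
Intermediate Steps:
I(R, k) = -2 + k*R**2 (I(R, k) = (R*R)*k - 2 = R**2*k - 2 = k*R**2 - 2 = -2 + k*R**2)
T = 81
g = -4/7 (g = -8/(-2 + ((3 + 1) + 0)*2**2) = -8/(-2 + (4 + 0)*4) = -8/(-2 + 4*4) = -8/(-2 + 16) = -8/14 = -8*1/14 = -4/7 ≈ -0.57143)
g*T = -4/7*81 = -324/7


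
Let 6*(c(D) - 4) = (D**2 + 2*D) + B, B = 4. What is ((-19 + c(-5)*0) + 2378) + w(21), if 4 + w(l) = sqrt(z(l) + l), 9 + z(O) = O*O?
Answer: 2355 + sqrt(453) ≈ 2376.3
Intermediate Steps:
z(O) = -9 + O**2 (z(O) = -9 + O*O = -9 + O**2)
c(D) = 14/3 + D/3 + D**2/6 (c(D) = 4 + ((D**2 + 2*D) + 4)/6 = 4 + (4 + D**2 + 2*D)/6 = 4 + (2/3 + D/3 + D**2/6) = 14/3 + D/3 + D**2/6)
w(l) = -4 + sqrt(-9 + l + l**2) (w(l) = -4 + sqrt((-9 + l**2) + l) = -4 + sqrt(-9 + l + l**2))
((-19 + c(-5)*0) + 2378) + w(21) = ((-19 + (14/3 + (1/3)*(-5) + (1/6)*(-5)**2)*0) + 2378) + (-4 + sqrt(-9 + 21 + 21**2)) = ((-19 + (14/3 - 5/3 + (1/6)*25)*0) + 2378) + (-4 + sqrt(-9 + 21 + 441)) = ((-19 + (14/3 - 5/3 + 25/6)*0) + 2378) + (-4 + sqrt(453)) = ((-19 + (43/6)*0) + 2378) + (-4 + sqrt(453)) = ((-19 + 0) + 2378) + (-4 + sqrt(453)) = (-19 + 2378) + (-4 + sqrt(453)) = 2359 + (-4 + sqrt(453)) = 2355 + sqrt(453)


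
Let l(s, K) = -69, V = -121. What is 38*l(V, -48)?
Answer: -2622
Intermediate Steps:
38*l(V, -48) = 38*(-69) = -2622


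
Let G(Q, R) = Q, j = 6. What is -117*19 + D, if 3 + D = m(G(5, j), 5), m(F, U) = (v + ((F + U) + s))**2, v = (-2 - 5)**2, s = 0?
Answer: 1255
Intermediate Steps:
v = 49 (v = (-7)**2 = 49)
m(F, U) = (49 + F + U)**2 (m(F, U) = (49 + ((F + U) + 0))**2 = (49 + (F + U))**2 = (49 + F + U)**2)
D = 3478 (D = -3 + (49 + 5 + 5)**2 = -3 + 59**2 = -3 + 3481 = 3478)
-117*19 + D = -117*19 + 3478 = -2223 + 3478 = 1255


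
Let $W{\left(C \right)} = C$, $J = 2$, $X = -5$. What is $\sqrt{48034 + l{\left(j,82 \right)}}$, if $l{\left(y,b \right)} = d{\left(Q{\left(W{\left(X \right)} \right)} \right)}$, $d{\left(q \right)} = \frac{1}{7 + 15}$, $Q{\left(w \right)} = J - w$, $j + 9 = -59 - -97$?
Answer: $\frac{\sqrt{23248478}}{22} \approx 219.17$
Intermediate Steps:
$j = 29$ ($j = -9 - -38 = -9 + \left(-59 + 97\right) = -9 + 38 = 29$)
$Q{\left(w \right)} = 2 - w$
$d{\left(q \right)} = \frac{1}{22}$
$l{\left(y,b \right)} = \frac{1}{22}$
$\sqrt{48034 + l{\left(j,82 \right)}} = \sqrt{48034 + \frac{1}{22}} = \sqrt{\frac{1056749}{22}} = \frac{\sqrt{23248478}}{22}$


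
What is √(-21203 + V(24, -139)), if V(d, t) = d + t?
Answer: I*√21318 ≈ 146.01*I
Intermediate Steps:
√(-21203 + V(24, -139)) = √(-21203 + (24 - 139)) = √(-21203 - 115) = √(-21318) = I*√21318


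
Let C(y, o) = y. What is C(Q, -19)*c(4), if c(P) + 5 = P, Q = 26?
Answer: -26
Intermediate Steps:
c(P) = -5 + P
C(Q, -19)*c(4) = 26*(-5 + 4) = 26*(-1) = -26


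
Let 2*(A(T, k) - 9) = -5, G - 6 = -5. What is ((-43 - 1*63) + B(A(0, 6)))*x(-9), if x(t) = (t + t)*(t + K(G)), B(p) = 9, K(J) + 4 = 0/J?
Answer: -22698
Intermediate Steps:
G = 1 (G = 6 - 5 = 1)
K(J) = -4 (K(J) = -4 + 0/J = -4 + 0 = -4)
A(T, k) = 13/2 (A(T, k) = 9 + (1/2)*(-5) = 9 - 5/2 = 13/2)
x(t) = 2*t*(-4 + t) (x(t) = (t + t)*(t - 4) = (2*t)*(-4 + t) = 2*t*(-4 + t))
((-43 - 1*63) + B(A(0, 6)))*x(-9) = ((-43 - 1*63) + 9)*(2*(-9)*(-4 - 9)) = ((-43 - 63) + 9)*(2*(-9)*(-13)) = (-106 + 9)*234 = -97*234 = -22698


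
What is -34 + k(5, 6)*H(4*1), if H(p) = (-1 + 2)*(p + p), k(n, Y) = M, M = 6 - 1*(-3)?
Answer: 38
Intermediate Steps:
M = 9 (M = 6 + 3 = 9)
k(n, Y) = 9
H(p) = 2*p (H(p) = 1*(2*p) = 2*p)
-34 + k(5, 6)*H(4*1) = -34 + 9*(2*(4*1)) = -34 + 9*(2*4) = -34 + 9*8 = -34 + 72 = 38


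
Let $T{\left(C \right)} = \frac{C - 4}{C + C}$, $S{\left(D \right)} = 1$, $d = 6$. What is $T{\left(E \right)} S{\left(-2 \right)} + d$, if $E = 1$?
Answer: $\frac{9}{2} \approx 4.5$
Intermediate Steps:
$T{\left(C \right)} = \frac{-4 + C}{2 C}$
$T{\left(E \right)} S{\left(-2 \right)} + d = \frac{-4 + 1}{2 \cdot 1} \cdot 1 + 6 = \frac{1}{2} \cdot 1 \left(-3\right) 1 + 6 = \left(- \frac{3}{2}\right) 1 + 6 = - \frac{3}{2} + 6 = \frac{9}{2}$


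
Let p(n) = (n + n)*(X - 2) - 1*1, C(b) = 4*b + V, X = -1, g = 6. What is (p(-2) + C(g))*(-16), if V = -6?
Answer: -464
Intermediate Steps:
C(b) = -6 + 4*b (C(b) = 4*b - 6 = -6 + 4*b)
p(n) = -1 - 6*n (p(n) = (n + n)*(-1 - 2) - 1*1 = (2*n)*(-3) - 1 = -6*n - 1 = -1 - 6*n)
(p(-2) + C(g))*(-16) = ((-1 - 6*(-2)) + (-6 + 4*6))*(-16) = ((-1 + 12) + (-6 + 24))*(-16) = (11 + 18)*(-16) = 29*(-16) = -464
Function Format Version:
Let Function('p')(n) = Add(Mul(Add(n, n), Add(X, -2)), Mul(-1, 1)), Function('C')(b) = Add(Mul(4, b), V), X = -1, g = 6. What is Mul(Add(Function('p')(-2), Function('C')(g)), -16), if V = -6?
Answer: -464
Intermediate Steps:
Function('C')(b) = Add(-6, Mul(4, b)) (Function('C')(b) = Add(Mul(4, b), -6) = Add(-6, Mul(4, b)))
Function('p')(n) = Add(-1, Mul(-6, n)) (Function('p')(n) = Add(Mul(Add(n, n), Add(-1, -2)), Mul(-1, 1)) = Add(Mul(Mul(2, n), -3), -1) = Add(Mul(-6, n), -1) = Add(-1, Mul(-6, n)))
Mul(Add(Function('p')(-2), Function('C')(g)), -16) = Mul(Add(Add(-1, Mul(-6, -2)), Add(-6, Mul(4, 6))), -16) = Mul(Add(Add(-1, 12), Add(-6, 24)), -16) = Mul(Add(11, 18), -16) = Mul(29, -16) = -464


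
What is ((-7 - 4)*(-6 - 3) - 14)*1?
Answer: 85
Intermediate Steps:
((-7 - 4)*(-6 - 3) - 14)*1 = (-11*(-9) - 14)*1 = (99 - 14)*1 = 85*1 = 85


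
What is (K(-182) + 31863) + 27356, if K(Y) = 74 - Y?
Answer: 59475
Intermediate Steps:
(K(-182) + 31863) + 27356 = ((74 - 1*(-182)) + 31863) + 27356 = ((74 + 182) + 31863) + 27356 = (256 + 31863) + 27356 = 32119 + 27356 = 59475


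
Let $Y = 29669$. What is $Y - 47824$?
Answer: $-18155$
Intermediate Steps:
$Y - 47824 = 29669 - 47824 = -18155$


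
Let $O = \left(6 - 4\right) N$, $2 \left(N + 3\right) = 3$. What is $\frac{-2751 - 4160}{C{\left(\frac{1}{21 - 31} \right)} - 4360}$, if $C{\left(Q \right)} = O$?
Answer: $\frac{6911}{4363} \approx 1.584$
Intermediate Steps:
$N = - \frac{3}{2}$ ($N = -3 + \frac{1}{2} \cdot 3 = -3 + \frac{3}{2} = - \frac{3}{2} \approx -1.5$)
$O = -3$ ($O = \left(6 - 4\right) \left(- \frac{3}{2}\right) = 2 \left(- \frac{3}{2}\right) = -3$)
$C{\left(Q \right)} = -3$
$\frac{-2751 - 4160}{C{\left(\frac{1}{21 - 31} \right)} - 4360} = \frac{-2751 - 4160}{-3 - 4360} = - \frac{6911}{-4363} = \left(-6911\right) \left(- \frac{1}{4363}\right) = \frac{6911}{4363}$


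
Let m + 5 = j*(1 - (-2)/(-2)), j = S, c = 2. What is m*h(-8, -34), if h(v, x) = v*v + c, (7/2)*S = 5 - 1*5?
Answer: -330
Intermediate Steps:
S = 0 (S = 2*(5 - 1*5)/7 = 2*(5 - 5)/7 = (2/7)*0 = 0)
j = 0
h(v, x) = 2 + v**2 (h(v, x) = v*v + 2 = v**2 + 2 = 2 + v**2)
m = -5 (m = -5 + 0*(1 - (-2)/(-2)) = -5 + 0*(1 - (-2)*(-1)/2) = -5 + 0*(1 - 2*1/2) = -5 + 0*(1 - 1) = -5 + 0*0 = -5 + 0 = -5)
m*h(-8, -34) = -5*(2 + (-8)**2) = -5*(2 + 64) = -5*66 = -330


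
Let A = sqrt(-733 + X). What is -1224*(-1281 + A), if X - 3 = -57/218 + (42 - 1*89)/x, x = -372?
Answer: 1567944 - 204*I*sqrt(300111146103)/3379 ≈ 1.5679e+6 - 33074.0*I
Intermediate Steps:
X = 116165/40548 (X = 3 + (-57/218 + (42 - 1*89)/(-372)) = 3 + (-57*1/218 + (42 - 89)*(-1/372)) = 3 + (-57/218 - 47*(-1/372)) = 3 + (-57/218 + 47/372) = 3 - 5479/40548 = 116165/40548 ≈ 2.8649)
A = I*sqrt(300111146103)/20274 (A = sqrt(-733 + 116165/40548) = sqrt(-29605519/40548) = I*sqrt(300111146103)/20274 ≈ 27.021*I)
-1224*(-1281 + A) = -1224*(-1281 + I*sqrt(300111146103)/20274) = 1567944 - 204*I*sqrt(300111146103)/3379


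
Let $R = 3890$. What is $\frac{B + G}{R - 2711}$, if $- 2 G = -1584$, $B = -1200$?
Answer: $- \frac{136}{393} \approx -0.34606$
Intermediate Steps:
$G = 792$ ($G = \left(- \frac{1}{2}\right) \left(-1584\right) = 792$)
$\frac{B + G}{R - 2711} = \frac{-1200 + 792}{3890 - 2711} = - \frac{408}{1179} = \left(-408\right) \frac{1}{1179} = - \frac{136}{393}$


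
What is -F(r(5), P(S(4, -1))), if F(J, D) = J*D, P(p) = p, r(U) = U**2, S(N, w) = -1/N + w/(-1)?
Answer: -75/4 ≈ -18.750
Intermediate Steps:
S(N, w) = -w - 1/N (S(N, w) = -1/N + w*(-1) = -1/N - w = -w - 1/N)
F(J, D) = D*J
-F(r(5), P(S(4, -1))) = -(-1*(-1) - 1/4)*5**2 = -(1 - 1*1/4)*25 = -(1 - 1/4)*25 = -3*25/4 = -1*75/4 = -75/4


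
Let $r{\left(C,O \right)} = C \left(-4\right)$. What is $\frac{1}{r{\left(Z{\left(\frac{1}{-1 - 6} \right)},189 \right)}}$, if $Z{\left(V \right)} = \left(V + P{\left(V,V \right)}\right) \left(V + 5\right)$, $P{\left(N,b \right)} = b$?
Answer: $\frac{49}{272} \approx 0.18015$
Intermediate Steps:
$Z{\left(V \right)} = 2 V \left(5 + V\right)$ ($Z{\left(V \right)} = \left(V + V\right) \left(V + 5\right) = 2 V \left(5 + V\right)$)
$r{\left(C,O \right)} = - 4 C$
$\frac{1}{r{\left(Z{\left(\frac{1}{-1 - 6} \right)},189 \right)}} = \frac{1}{\left(-4\right) \frac{2 \left(5 + \frac{1}{-1 - 6}\right)}{-1 - 6}} = \frac{1}{\left(-4\right) \frac{2 \left(5 + \frac{1}{-7}\right)}{-7}} = \frac{1}{\left(-4\right) 2 \left(- \frac{1}{7}\right) \left(5 - \frac{1}{7}\right)} = \frac{1}{\left(-4\right) 2 \left(- \frac{1}{7}\right) \frac{34}{7}} = \frac{1}{\left(-4\right) \left(- \frac{68}{49}\right)} = \frac{1}{\frac{272}{49}} = \frac{49}{272}$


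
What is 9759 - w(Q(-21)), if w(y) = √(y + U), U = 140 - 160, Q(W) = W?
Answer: 9759 - I*√41 ≈ 9759.0 - 6.4031*I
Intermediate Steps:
U = -20
w(y) = √(-20 + y) (w(y) = √(y - 20) = √(-20 + y))
9759 - w(Q(-21)) = 9759 - √(-20 - 21) = 9759 - √(-41) = 9759 - I*√41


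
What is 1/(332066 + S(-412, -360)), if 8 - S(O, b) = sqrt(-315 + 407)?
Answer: 7219/2397242204 + sqrt(23)/55136570692 ≈ 3.0115e-6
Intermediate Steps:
S(O, b) = 8 - 2*sqrt(23) (S(O, b) = 8 - sqrt(-315 + 407) = 8 - sqrt(92) = 8 - 2*sqrt(23))
1/(332066 + S(-412, -360)) = 1/(332066 + (8 - 2*sqrt(23))) = 1/(332074 - 2*sqrt(23))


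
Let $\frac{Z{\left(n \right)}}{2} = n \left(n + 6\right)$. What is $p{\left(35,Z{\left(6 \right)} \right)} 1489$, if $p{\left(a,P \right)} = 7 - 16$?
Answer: $-13401$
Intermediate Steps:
$Z{\left(n \right)} = 2 n \left(6 + n\right)$ ($Z{\left(n \right)} = 2 n \left(n + 6\right) = 2 n \left(6 + n\right)$)
$p{\left(a,P \right)} = -9$ ($p{\left(a,P \right)} = 7 - 16 = -9$)
$p{\left(35,Z{\left(6 \right)} \right)} 1489 = \left(-9\right) 1489 = -13401$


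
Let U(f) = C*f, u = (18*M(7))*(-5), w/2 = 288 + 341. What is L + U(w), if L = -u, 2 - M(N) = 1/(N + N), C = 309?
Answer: 2722269/7 ≈ 3.8890e+5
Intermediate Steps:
w = 1258 (w = 2*(288 + 341) = 2*629 = 1258)
M(N) = 2 - 1/(2*N) (M(N) = 2 - 1/(N + N) = 2 - 1/(2*N))
u = -1215/7 (u = (18*(2 - ½/7))*(-5) = (18*(2 - ½*⅐))*(-5) = (18*(2 - 1/14))*(-5) = (18*(27/14))*(-5) = (243/7)*(-5) = -1215/7 ≈ -173.57)
U(f) = 309*f
L = 1215/7 (L = -1*(-1215/7) = 1215/7 ≈ 173.57)
L + U(w) = 1215/7 + 309*1258 = 1215/7 + 388722 = 2722269/7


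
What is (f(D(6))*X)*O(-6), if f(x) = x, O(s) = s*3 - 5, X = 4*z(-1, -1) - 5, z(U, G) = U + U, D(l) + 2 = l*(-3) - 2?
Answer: -6578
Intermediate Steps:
D(l) = -4 - 3*l (D(l) = -2 + (l*(-3) - 2) = -2 + (-3*l - 2) = -2 + (-2 - 3*l) = -4 - 3*l)
z(U, G) = 2*U
X = -13 (X = 4*(2*(-1)) - 5 = 4*(-2) - 5 = -8 - 5 = -13)
O(s) = -5 + 3*s (O(s) = 3*s - 5 = -5 + 3*s)
(f(D(6))*X)*O(-6) = ((-4 - 3*6)*(-13))*(-5 + 3*(-6)) = ((-4 - 18)*(-13))*(-5 - 18) = -22*(-13)*(-23) = 286*(-23) = -6578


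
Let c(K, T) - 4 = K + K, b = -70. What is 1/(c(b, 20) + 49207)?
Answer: 1/49071 ≈ 2.0379e-5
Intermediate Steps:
c(K, T) = 4 + 2*K (c(K, T) = 4 + (K + K) = 4 + 2*K)
1/(c(b, 20) + 49207) = 1/((4 + 2*(-70)) + 49207) = 1/((4 - 140) + 49207) = 1/(-136 + 49207) = 1/49071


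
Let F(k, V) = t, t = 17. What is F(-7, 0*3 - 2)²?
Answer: 289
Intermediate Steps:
F(k, V) = 17
F(-7, 0*3 - 2)² = 17² = 289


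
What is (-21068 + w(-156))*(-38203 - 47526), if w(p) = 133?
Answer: 1794736615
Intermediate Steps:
(-21068 + w(-156))*(-38203 - 47526) = (-21068 + 133)*(-38203 - 47526) = -20935*(-85729) = 1794736615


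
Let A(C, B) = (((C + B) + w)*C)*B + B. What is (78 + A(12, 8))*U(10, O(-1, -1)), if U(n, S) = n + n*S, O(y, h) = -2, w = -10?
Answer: -10460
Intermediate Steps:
U(n, S) = n + S*n
A(C, B) = B + B*C*(-10 + B + C) (A(C, B) = (((C + B) - 10)*C)*B + B = (((B + C) - 10)*C)*B + B = ((-10 + B + C)*C)*B + B = (C*(-10 + B + C))*B + B = B*C*(-10 + B + C) + B = B + B*C*(-10 + B + C))
(78 + A(12, 8))*U(10, O(-1, -1)) = (78 + 8*(1 + 12**2 - 10*12 + 8*12))*(10*(1 - 2)) = (78 + 8*(1 + 144 - 120 + 96))*(10*(-1)) = (78 + 8*121)*(-10) = (78 + 968)*(-10) = 1046*(-10) = -10460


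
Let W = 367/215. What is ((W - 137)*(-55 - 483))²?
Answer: 244901967630336/46225 ≈ 5.2980e+9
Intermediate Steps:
W = 367/215 (W = 367*(1/215) = 367/215 ≈ 1.7070)
((W - 137)*(-55 - 483))² = ((367/215 - 137)*(-55 - 483))² = (-29088/215*(-538))² = (15649344/215)² = 244901967630336/46225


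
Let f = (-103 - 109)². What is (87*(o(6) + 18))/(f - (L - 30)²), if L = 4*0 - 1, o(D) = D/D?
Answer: 551/14661 ≈ 0.037583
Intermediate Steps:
o(D) = 1
L = -1 (L = 0 - 1 = -1)
f = 44944 (f = (-212)² = 44944)
(87*(o(6) + 18))/(f - (L - 30)²) = (87*(1 + 18))/(44944 - (-1 - 30)²) = (87*19)/(44944 - 1*(-31)²) = 1653/(44944 - 1*961) = 1653/(44944 - 961) = 1653/43983 = 1653*(1/43983) = 551/14661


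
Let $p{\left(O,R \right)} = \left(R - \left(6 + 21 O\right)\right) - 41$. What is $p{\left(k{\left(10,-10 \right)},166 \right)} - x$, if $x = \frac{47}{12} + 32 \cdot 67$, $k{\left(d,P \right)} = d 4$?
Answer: $- \frac{34427}{12} \approx -2868.9$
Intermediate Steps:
$k{\left(d,P \right)} = 4 d$
$p{\left(O,R \right)} = -47 + R - 21 O$ ($p{\left(O,R \right)} = \left(R - \left(6 + 21 O\right)\right) - 41 = \left(-6 + R - 21 O\right) - 41 = -47 + R - 21 O$)
$x = \frac{25775}{12}$ ($x = 47 \cdot \frac{1}{12} + 2144 = \frac{47}{12} + 2144 = \frac{25775}{12} \approx 2147.9$)
$p{\left(k{\left(10,-10 \right)},166 \right)} - x = \left(-47 + 166 - 21 \cdot 4 \cdot 10\right) - \frac{25775}{12} = \left(-47 + 166 - 840\right) - \frac{25775}{12} = -721 - \frac{25775}{12} = - \frac{34427}{12}$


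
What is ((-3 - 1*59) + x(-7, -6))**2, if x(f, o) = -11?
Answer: 5329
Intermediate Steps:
((-3 - 1*59) + x(-7, -6))**2 = ((-3 - 1*59) - 11)**2 = ((-3 - 59) - 11)**2 = (-62 - 11)**2 = (-73)**2 = 5329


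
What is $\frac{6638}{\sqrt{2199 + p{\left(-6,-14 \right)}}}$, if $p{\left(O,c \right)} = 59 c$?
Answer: $\frac{6638 \sqrt{1373}}{1373} \approx 179.14$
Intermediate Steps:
$\frac{6638}{\sqrt{2199 + p{\left(-6,-14 \right)}}} = \frac{6638}{\sqrt{2199 + 59 \left(-14\right)}} = \frac{6638}{\sqrt{2199 - 826}} = \frac{6638}{\sqrt{1373}} = 6638 \frac{\sqrt{1373}}{1373} = \frac{6638 \sqrt{1373}}{1373}$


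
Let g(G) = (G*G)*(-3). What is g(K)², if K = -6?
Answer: 11664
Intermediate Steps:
g(G) = -3*G² (g(G) = G²*(-3) = -3*G²)
g(K)² = (-3*(-6)²)² = (-3*36)² = (-108)² = 11664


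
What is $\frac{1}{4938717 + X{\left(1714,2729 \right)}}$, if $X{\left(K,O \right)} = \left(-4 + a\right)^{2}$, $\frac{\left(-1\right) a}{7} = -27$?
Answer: $\frac{1}{4972942} \approx 2.0109 \cdot 10^{-7}$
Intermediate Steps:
$a = 189$ ($a = \left(-7\right) \left(-27\right) = 189$)
$X{\left(K,O \right)} = 34225$ ($X{\left(K,O \right)} = \left(-4 + 189\right)^{2} = 185^{2} = 34225$)
$\frac{1}{4938717 + X{\left(1714,2729 \right)}} = \frac{1}{4938717 + 34225} = \frac{1}{4972942}$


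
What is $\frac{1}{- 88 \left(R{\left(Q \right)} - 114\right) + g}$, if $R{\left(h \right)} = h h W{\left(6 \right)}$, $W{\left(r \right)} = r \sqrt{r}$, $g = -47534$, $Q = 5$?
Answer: $- \frac{18751}{180480002} + \frac{3300 \sqrt{6}}{90240001} \approx -1.4319 \cdot 10^{-5}$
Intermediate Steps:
$W{\left(r \right)} = r^{\frac{3}{2}}$
$R{\left(h \right)} = 6 \sqrt{6} h^{2}$ ($R{\left(h \right)} = h h 6^{\frac{3}{2}} = h^{2} \cdot 6 \sqrt{6} = 6 \sqrt{6} h^{2}$)
$\frac{1}{- 88 \left(R{\left(Q \right)} - 114\right) + g} = \frac{1}{- 88 \left(6 \sqrt{6} \cdot 5^{2} - 114\right) - 47534} = \frac{1}{- 88 \left(6 \sqrt{6} \cdot 25 - 114\right) - 47534} = \frac{1}{- 88 \left(150 \sqrt{6} - 114\right) - 47534} = \frac{1}{- 88 \left(-114 + 150 \sqrt{6}\right) - 47534} = \frac{1}{\left(10032 - 13200 \sqrt{6}\right) - 47534} = \frac{1}{-37502 - 13200 \sqrt{6}}$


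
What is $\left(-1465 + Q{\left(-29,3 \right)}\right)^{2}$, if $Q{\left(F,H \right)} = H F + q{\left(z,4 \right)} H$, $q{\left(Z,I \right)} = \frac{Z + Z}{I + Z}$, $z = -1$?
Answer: $2414916$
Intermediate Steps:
$q{\left(Z,I \right)} = \frac{2 Z}{I + Z}$
$Q{\left(F,H \right)} = - \frac{2 H}{3} + F H$ ($Q{\left(F,H \right)} = H F + 2 \left(-1\right) \frac{1}{4 - 1} H = F H + 2 \left(-1\right) \frac{1}{3} H = F H - \frac{2 H}{3} = - \frac{2 H}{3} + F H$)
$\left(-1465 + Q{\left(-29,3 \right)}\right)^{2} = \left(-1465 + \frac{1}{3} \cdot 3 \left(-2 + 3 \left(-29\right)\right)\right)^{2} = \left(-1465 + \frac{1}{3} \cdot 3 \left(-2 - 87\right)\right)^{2} = \left(-1465 + \frac{1}{3} \cdot 3 \left(-89\right)\right)^{2} = \left(-1465 - 89\right)^{2} = \left(-1554\right)^{2} = 2414916$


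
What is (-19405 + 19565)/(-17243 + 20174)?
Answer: 160/2931 ≈ 0.054589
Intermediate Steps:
(-19405 + 19565)/(-17243 + 20174) = 160/2931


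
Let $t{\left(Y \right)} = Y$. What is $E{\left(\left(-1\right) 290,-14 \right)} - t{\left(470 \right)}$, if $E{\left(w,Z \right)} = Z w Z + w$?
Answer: $-57600$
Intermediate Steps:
$E{\left(w,Z \right)} = w + w Z^{2}$ ($E{\left(w,Z \right)} = w Z^{2} + w = w + w Z^{2}$)
$E{\left(\left(-1\right) 290,-14 \right)} - t{\left(470 \right)} = \left(-1\right) 290 \left(1 + \left(-14\right)^{2}\right) - 470 = - 290 \left(1 + 196\right) - 470 = \left(-290\right) 197 - 470 = -57130 - 470 = -57600$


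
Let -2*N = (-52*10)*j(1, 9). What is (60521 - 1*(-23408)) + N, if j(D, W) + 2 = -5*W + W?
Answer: 74049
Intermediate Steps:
j(D, W) = -2 - 4*W (j(D, W) = -2 + (-5*W + W) = -2 - 4*W)
N = -9880 (N = -(-52*10)*(-2 - 4*9)/2 = -(-260)*(-2 - 36) = -(-260)*(-38) = -½*19760 = -9880)
(60521 - 1*(-23408)) + N = (60521 - 1*(-23408)) - 9880 = (60521 + 23408) - 9880 = 83929 - 9880 = 74049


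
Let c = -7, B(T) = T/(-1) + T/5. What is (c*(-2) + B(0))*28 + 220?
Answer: 612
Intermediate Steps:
B(T) = -4*T/5 (B(T) = T*(-1) + T*(1/5) = -T + T/5 = -4*T/5)
(c*(-2) + B(0))*28 + 220 = (-7*(-2) - 4/5*0)*28 + 220 = (14 + 0)*28 + 220 = 14*28 + 220 = 392 + 220 = 612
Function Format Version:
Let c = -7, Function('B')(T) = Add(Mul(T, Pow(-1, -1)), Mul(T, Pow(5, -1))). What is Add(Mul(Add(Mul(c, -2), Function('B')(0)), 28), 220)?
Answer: 612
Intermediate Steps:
Function('B')(T) = Mul(Rational(-4, 5), T) (Function('B')(T) = Add(Mul(T, -1), Mul(T, Rational(1, 5))) = Add(Mul(-1, T), Mul(Rational(1, 5), T)) = Mul(Rational(-4, 5), T))
Add(Mul(Add(Mul(c, -2), Function('B')(0)), 28), 220) = Add(Mul(Add(Mul(-7, -2), Mul(Rational(-4, 5), 0)), 28), 220) = Add(Mul(Add(14, 0), 28), 220) = Add(Mul(14, 28), 220) = Add(392, 220) = 612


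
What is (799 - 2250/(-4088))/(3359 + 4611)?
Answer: 1634281/16290680 ≈ 0.10032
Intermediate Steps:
(799 - 2250/(-4088))/(3359 + 4611) = (799 - 2250*(-1/4088))/7970 = (799 + 1125/2044)*(1/7970) = (1634281/2044)*(1/7970) = 1634281/16290680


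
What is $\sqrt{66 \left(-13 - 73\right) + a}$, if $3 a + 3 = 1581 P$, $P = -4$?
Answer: $3 i \sqrt{865} \approx 88.233 i$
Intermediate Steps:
$a = -2109$ ($a = -1 + \frac{1581 \left(-4\right)}{3} = -1 + \frac{1}{3} \left(-6324\right) = -1 - 2108 = -2109$)
$\sqrt{66 \left(-13 - 73\right) + a} = \sqrt{66 \left(-13 - 73\right) - 2109} = \sqrt{66 \left(-86\right) - 2109} = \sqrt{-5676 - 2109} = \sqrt{-7785} = 3 i \sqrt{865}$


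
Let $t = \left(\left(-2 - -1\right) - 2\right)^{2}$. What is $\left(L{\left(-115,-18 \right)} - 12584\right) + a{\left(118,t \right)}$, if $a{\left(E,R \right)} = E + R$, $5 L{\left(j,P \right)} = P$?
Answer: $- \frac{62303}{5} \approx -12461.0$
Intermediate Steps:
$t = 9$ ($t = \left(\left(-2 + 1\right) - 2\right)^{2} = \left(-1 - 2\right)^{2} = \left(-3\right)^{2} = 9$)
$L{\left(j,P \right)} = \frac{P}{5}$
$\left(L{\left(-115,-18 \right)} - 12584\right) + a{\left(118,t \right)} = \left(\frac{1}{5} \left(-18\right) - 12584\right) + \left(118 + 9\right) = \left(- \frac{18}{5} - 12584\right) + 127 = - \frac{62938}{5} + 127 = - \frac{62303}{5}$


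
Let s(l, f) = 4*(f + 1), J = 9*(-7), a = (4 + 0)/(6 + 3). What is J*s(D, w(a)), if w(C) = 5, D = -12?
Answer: -1512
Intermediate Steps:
a = 4/9 ≈ 0.44444
J = -63
s(l, f) = 4 + 4*f (s(l, f) = 4*(1 + f) = 4 + 4*f)
J*s(D, w(a)) = -63*(4 + 4*5) = -63*(4 + 20) = -63*24 = -1512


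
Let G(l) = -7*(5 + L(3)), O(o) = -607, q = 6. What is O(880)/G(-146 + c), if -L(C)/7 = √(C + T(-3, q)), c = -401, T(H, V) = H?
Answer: 607/35 ≈ 17.343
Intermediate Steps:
L(C) = -7*√(-3 + C) (L(C) = -7*√(C - 3) = -7*√(-3 + C))
G(l) = -35 (G(l) = -7*(5 - 7*√(-3 + 3)) = -7*(5 - 7*√0) = -7*(5 - 7*0) = -7*(5 + 0) = -7*5 = -35)
O(880)/G(-146 + c) = -607/(-35) = -607*(-1/35) = 607/35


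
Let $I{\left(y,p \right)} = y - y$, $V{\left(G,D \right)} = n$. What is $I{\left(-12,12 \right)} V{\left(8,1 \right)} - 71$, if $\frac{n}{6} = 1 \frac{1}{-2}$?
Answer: $-71$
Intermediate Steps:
$n = -3$ ($n = 6 \cdot 1 \frac{1}{-2} = 6 \cdot 1 \left(- \frac{1}{2}\right) = 6 \left(- \frac{1}{2}\right) = -3$)
$V{\left(G,D \right)} = -3$
$I{\left(y,p \right)} = 0$
$I{\left(-12,12 \right)} V{\left(8,1 \right)} - 71 = 0 \left(-3\right) - 71 = 0 - 71 = -71$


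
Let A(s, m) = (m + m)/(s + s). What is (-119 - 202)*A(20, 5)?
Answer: -321/4 ≈ -80.250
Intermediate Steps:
A(s, m) = m/s (A(s, m) = (2*m)/((2*s)) = (2*m)*(1/(2*s)) = m/s)
(-119 - 202)*A(20, 5) = (-119 - 202)*(5/20) = -1605/20 = -321*¼ = -321/4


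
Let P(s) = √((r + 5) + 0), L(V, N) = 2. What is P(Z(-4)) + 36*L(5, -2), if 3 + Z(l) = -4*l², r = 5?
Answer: 72 + √10 ≈ 75.162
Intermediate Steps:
Z(l) = -3 - 4*l²
P(s) = √10 (P(s) = √((5 + 5) + 0) = √(10 + 0) = √10)
P(Z(-4)) + 36*L(5, -2) = √10 + 36*2 = √10 + 72 = 72 + √10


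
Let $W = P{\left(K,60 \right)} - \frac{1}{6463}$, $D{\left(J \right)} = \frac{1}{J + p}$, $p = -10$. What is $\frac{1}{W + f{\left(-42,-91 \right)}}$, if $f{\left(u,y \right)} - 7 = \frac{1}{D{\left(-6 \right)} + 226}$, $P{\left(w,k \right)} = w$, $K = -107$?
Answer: $- \frac{23363745}{2336274707} \approx -0.01$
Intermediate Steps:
$D{\left(J \right)} = \frac{1}{-10 + J}$ ($D{\left(J \right)} = \frac{1}{J - 10} = \frac{1}{-10 + J}$)
$W = - \frac{691542}{6463}$ ($W = -107 - \frac{1}{6463} = - \frac{691542}{6463} \approx -107.0$)
$f{\left(u,y \right)} = \frac{25321}{3615}$ ($f{\left(u,y \right)} = 7 + \frac{1}{\frac{1}{-10 - 6} + 226} = 7 + \frac{1}{\frac{1}{-16} + 226} = 7 + \frac{1}{- \frac{1}{16} + 226} = 7 + \frac{1}{\frac{3615}{16}} = 7 + \frac{16}{3615} = \frac{25321}{3615}$)
$\frac{1}{W + f{\left(-42,-91 \right)}} = \frac{1}{- \frac{691542}{6463} + \frac{25321}{3615}} = \frac{1}{- \frac{2336274707}{23363745}} = - \frac{23363745}{2336274707}$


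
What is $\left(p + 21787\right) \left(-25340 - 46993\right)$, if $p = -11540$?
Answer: $-741196251$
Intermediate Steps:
$\left(p + 21787\right) \left(-25340 - 46993\right) = \left(-11540 + 21787\right) \left(-25340 - 46993\right) = 10247 \left(-72333\right) = -741196251$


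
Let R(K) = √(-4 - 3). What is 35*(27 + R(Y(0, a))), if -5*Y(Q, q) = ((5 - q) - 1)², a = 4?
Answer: 945 + 35*I*√7 ≈ 945.0 + 92.601*I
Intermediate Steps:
Y(Q, q) = -(4 - q)²/5 (Y(Q, q) = -((5 - q) - 1)²/5 = -(4 - q)²/5)
R(K) = I*√7 (R(K) = √(-7) = I*√7)
35*(27 + R(Y(0, a))) = 35*(27 + I*√7) = 945 + 35*I*√7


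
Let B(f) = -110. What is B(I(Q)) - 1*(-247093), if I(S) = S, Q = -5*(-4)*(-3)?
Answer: 246983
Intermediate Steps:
Q = -60 (Q = 20*(-3) = -60)
B(I(Q)) - 1*(-247093) = -110 - 1*(-247093) = -110 + 247093 = 246983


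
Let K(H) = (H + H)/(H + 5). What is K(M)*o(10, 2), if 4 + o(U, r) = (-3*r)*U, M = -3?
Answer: 192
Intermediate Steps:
o(U, r) = -4 - 3*U*r (o(U, r) = -4 + (-3*r)*U = -4 - 3*U*r)
K(H) = 2*H/(5 + H) (K(H) = (2*H)/(5 + H) = 2*H/(5 + H))
K(M)*o(10, 2) = (2*(-3)/(5 - 3))*(-4 - 3*10*2) = (2*(-3)/2)*(-4 - 60) = (2*(-3)*(½))*(-64) = -3*(-64) = 192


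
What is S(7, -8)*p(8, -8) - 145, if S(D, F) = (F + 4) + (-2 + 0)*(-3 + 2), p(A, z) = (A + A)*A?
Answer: -401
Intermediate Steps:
p(A, z) = 2*A² (p(A, z) = (2*A)*A = 2*A²)
S(D, F) = 6 + F (S(D, F) = (4 + F) - 2*(-1) = (4 + F) + 2 = 6 + F)
S(7, -8)*p(8, -8) - 145 = (6 - 8)*(2*8²) - 145 = -4*64 - 145 = -2*128 - 145 = -256 - 145 = -401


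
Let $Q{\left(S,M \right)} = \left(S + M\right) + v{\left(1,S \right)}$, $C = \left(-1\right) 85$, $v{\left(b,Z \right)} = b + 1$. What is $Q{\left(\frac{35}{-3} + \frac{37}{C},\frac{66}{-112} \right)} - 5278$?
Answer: $- \frac{75522511}{14280} \approx -5288.7$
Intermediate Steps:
$v{\left(b,Z \right)} = 1 + b$
$C = -85$
$Q{\left(S,M \right)} = 2 + M + S$ ($Q{\left(S,M \right)} = \left(S + M\right) + \left(1 + 1\right) = \left(M + S\right) + 2 = 2 + M + S$)
$Q{\left(\frac{35}{-3} + \frac{37}{C},\frac{66}{-112} \right)} - 5278 = \left(2 + \frac{66}{-112} + \left(\frac{35}{-3} + \frac{37}{-85}\right)\right) - 5278 = \left(2 + 66 \left(- \frac{1}{112}\right) + \left(35 \left(- \frac{1}{3}\right) + 37 \left(- \frac{1}{85}\right)\right)\right) - 5278 = \left(2 - \frac{33}{56} - \frac{3086}{255}\right) - 5278 = - \frac{152671}{14280} - 5278 = - \frac{75522511}{14280}$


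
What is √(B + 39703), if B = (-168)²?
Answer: √67927 ≈ 260.63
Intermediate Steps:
B = 28224
√(B + 39703) = √(28224 + 39703) = √67927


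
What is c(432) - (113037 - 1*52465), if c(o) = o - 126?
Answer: -60266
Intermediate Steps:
c(o) = -126 + o
c(432) - (113037 - 1*52465) = (-126 + 432) - (113037 - 1*52465) = 306 - (113037 - 52465) = 306 - 1*60572 = 306 - 60572 = -60266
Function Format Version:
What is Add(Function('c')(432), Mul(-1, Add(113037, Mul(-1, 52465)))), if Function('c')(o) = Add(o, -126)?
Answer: -60266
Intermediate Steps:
Function('c')(o) = Add(-126, o)
Add(Function('c')(432), Mul(-1, Add(113037, Mul(-1, 52465)))) = Add(Add(-126, 432), Mul(-1, Add(113037, Mul(-1, 52465)))) = Add(306, Mul(-1, Add(113037, -52465))) = Add(306, Mul(-1, 60572)) = Add(306, -60572) = -60266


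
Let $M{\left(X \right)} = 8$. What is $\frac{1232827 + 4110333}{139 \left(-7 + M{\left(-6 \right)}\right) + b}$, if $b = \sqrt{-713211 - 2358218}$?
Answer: $\frac{74269924}{309075} - \frac{534316 i \sqrt{3071429}}{309075} \approx 240.3 - 3029.7 i$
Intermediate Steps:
$b = i \sqrt{3071429}$ ($b = \sqrt{-3071429} = i \sqrt{3071429} \approx 1752.5 i$)
$\frac{1232827 + 4110333}{139 \left(-7 + M{\left(-6 \right)}\right) + b} = \frac{1232827 + 4110333}{139 \left(-7 + 8\right) + i \sqrt{3071429}} = \frac{5343160}{139 \cdot 1 + i \sqrt{3071429}} = \frac{5343160}{139 + i \sqrt{3071429}}$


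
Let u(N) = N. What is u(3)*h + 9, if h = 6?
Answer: 27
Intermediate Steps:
u(3)*h + 9 = 3*6 + 9 = 18 + 9 = 27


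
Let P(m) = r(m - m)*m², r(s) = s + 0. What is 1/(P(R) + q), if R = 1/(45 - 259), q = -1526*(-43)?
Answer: 1/65618 ≈ 1.5240e-5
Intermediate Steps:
r(s) = s
q = 65618
R = -1/214 (R = 1/(-214) = -1/214 ≈ -0.0046729)
P(m) = 0 (P(m) = (m - m)*m² = 0*m² = 0)
1/(P(R) + q) = 1/(0 + 65618) = 1/65618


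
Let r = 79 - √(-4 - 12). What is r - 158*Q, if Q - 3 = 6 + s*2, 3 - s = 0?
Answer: -2291 - 4*I ≈ -2291.0 - 4.0*I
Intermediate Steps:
s = 3 (s = 3 - 1*0 = 3 + 0 = 3)
r = 79 - 4*I (r = 79 - √(-16) = 79 - 4*I ≈ 79.0 - 4.0*I)
Q = 15 (Q = 3 + (6 + 3*2) = 3 + (6 + 6) = 3 + 12 = 15)
r - 158*Q = (79 - 4*I) - 158*15 = (79 - 4*I) - 2370 = -2291 - 4*I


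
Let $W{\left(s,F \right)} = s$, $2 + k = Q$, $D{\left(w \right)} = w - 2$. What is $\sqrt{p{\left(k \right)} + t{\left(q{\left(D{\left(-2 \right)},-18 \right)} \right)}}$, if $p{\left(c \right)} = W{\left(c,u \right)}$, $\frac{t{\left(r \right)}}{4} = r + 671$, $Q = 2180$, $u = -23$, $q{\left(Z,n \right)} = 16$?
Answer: $\sqrt{4926} \approx 70.185$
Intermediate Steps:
$D{\left(w \right)} = -2 + w$ ($D{\left(w \right)} = w - 2 = -2 + w$)
$t{\left(r \right)} = 2684 + 4 r$ ($t{\left(r \right)} = 4 \left(r + 671\right) = 4 \left(671 + r\right) = 2684 + 4 r$)
$k = 2178$ ($k = -2 + 2180 = 2178$)
$p{\left(c \right)} = c$
$\sqrt{p{\left(k \right)} + t{\left(q{\left(D{\left(-2 \right)},-18 \right)} \right)}} = \sqrt{2178 + \left(2684 + 4 \cdot 16\right)} = \sqrt{2178 + \left(2684 + 64\right)} = \sqrt{2178 + 2748} = \sqrt{4926}$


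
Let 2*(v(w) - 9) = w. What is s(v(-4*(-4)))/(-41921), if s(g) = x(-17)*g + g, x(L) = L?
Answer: 272/41921 ≈ 0.0064884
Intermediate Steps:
v(w) = 9 + w/2
s(g) = -16*g (s(g) = -17*g + g = -16*g)
s(v(-4*(-4)))/(-41921) = -16*(9 + (-4*(-4))/2)/(-41921) = -16*(9 + (1/2)*16)*(-1/41921) = -16*(9 + 8)*(-1/41921) = -16*17*(-1/41921) = -272*(-1/41921) = 272/41921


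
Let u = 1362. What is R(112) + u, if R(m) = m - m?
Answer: 1362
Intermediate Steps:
R(m) = 0
R(112) + u = 0 + 1362 = 1362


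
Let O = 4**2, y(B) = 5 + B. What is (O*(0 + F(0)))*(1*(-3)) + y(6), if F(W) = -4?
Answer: 203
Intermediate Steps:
O = 16
(O*(0 + F(0)))*(1*(-3)) + y(6) = (16*(0 - 4))*(1*(-3)) + (5 + 6) = (16*(-4))*(-3) + 11 = -64*(-3) + 11 = 192 + 11 = 203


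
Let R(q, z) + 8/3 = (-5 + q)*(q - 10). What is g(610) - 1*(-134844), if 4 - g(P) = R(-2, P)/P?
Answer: 2022718/15 ≈ 1.3485e+5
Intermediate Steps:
R(q, z) = -8/3 + (-10 + q)*(-5 + q) (R(q, z) = -8/3 + (-5 + q)*(q - 10) = -8/3 + (-5 + q)*(-10 + q) = -8/3 + (-10 + q)*(-5 + q))
g(P) = 4 - 244/(3*P) (g(P) = 4 - (142/3 + (-2)**2 - 15*(-2))/P = 4 - (142/3 + 4 + 30)/P = 4 - 244/(3*P))
g(610) - 1*(-134844) = (4 - 244/3/610) - 1*(-134844) = (4 - 244/3*1/610) + 134844 = (4 - 2/15) + 134844 = 58/15 + 134844 = 2022718/15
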